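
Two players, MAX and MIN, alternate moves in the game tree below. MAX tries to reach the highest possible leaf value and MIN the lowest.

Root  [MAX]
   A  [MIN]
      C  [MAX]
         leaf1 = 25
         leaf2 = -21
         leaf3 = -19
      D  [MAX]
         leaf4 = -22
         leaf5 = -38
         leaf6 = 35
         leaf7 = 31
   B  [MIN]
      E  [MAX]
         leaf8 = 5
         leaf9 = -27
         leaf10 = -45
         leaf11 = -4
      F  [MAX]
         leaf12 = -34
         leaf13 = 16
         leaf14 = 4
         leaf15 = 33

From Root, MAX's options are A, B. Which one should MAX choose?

C (MAX): max(25, -21, -19) = 25
D (MAX): max(-22, -38, 35, 31) = 35
A (MIN): min(25, 35) = 25
E (MAX): max(5, -27, -45, -4) = 5
F (MAX): max(-34, 16, 4, 33) = 33
B (MIN): min(5, 33) = 5
Root (MAX): max(25, 5) = 25
MAX at Root wants the highest of {A=25, B=5}, so chooses A.

A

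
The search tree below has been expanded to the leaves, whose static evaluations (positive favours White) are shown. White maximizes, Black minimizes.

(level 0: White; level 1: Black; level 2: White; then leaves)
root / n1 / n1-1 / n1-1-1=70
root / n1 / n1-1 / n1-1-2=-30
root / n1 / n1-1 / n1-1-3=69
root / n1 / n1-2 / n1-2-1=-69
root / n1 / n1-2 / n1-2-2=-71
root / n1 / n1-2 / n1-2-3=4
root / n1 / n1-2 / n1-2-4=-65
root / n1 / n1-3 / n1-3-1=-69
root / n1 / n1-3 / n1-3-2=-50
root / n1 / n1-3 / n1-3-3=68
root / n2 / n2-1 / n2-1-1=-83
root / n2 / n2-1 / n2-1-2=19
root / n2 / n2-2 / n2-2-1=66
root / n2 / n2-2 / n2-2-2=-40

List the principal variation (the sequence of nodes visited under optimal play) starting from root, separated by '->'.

root -> n2 -> n2-1 -> n2-1-2

n1-1 (White): max(70, -30, 69) = 70
n1-2 (White): max(-69, -71, 4, -65) = 4
n1-3 (White): max(-69, -50, 68) = 68
n1 (Black): min(70, 4, 68) = 4
n2-1 (White): max(-83, 19) = 19
n2-2 (White): max(66, -40) = 66
n2 (Black): min(19, 66) = 19
root (White): max(4, 19) = 19
At root, White picks n2 (highest: 19).
At n2, Black picks n2-1 (lowest: 19).
At n2-1, White picks n2-1-2 (highest: 19).
Terminal value 19.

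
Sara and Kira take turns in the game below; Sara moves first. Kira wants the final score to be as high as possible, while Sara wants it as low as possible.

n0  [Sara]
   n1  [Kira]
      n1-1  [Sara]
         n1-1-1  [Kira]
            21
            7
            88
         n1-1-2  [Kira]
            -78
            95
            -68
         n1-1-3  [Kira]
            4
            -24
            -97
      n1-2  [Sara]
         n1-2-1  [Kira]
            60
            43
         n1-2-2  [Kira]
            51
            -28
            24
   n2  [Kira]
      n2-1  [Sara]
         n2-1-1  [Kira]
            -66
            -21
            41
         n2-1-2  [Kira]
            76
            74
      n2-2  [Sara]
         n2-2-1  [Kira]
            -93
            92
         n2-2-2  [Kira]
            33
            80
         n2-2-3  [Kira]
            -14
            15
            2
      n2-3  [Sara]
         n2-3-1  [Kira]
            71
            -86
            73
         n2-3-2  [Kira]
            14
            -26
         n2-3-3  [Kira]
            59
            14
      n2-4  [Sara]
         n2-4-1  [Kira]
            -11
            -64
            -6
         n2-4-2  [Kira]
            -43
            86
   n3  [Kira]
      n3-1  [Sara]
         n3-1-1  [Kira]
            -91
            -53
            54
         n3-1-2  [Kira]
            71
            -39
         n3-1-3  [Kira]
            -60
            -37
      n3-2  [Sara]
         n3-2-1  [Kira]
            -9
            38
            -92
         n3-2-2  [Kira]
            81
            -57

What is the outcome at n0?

38

n1-1-1 (Kira): max(21, 7, 88) = 88
n1-1-2 (Kira): max(-78, 95, -68) = 95
n1-1-3 (Kira): max(4, -24, -97) = 4
n1-1 (Sara): min(88, 95, 4) = 4
n1-2-1 (Kira): max(60, 43) = 60
n1-2-2 (Kira): max(51, -28, 24) = 51
n1-2 (Sara): min(60, 51) = 51
n1 (Kira): max(4, 51) = 51
n2-1-1 (Kira): max(-66, -21, 41) = 41
n2-1-2 (Kira): max(76, 74) = 76
n2-1 (Sara): min(41, 76) = 41
n2-2-1 (Kira): max(-93, 92) = 92
n2-2-2 (Kira): max(33, 80) = 80
n2-2-3 (Kira): max(-14, 15, 2) = 15
n2-2 (Sara): min(92, 80, 15) = 15
n2-3-1 (Kira): max(71, -86, 73) = 73
n2-3-2 (Kira): max(14, -26) = 14
n2-3-3 (Kira): max(59, 14) = 59
n2-3 (Sara): min(73, 14, 59) = 14
n2-4-1 (Kira): max(-11, -64, -6) = -6
n2-4-2 (Kira): max(-43, 86) = 86
n2-4 (Sara): min(-6, 86) = -6
n2 (Kira): max(41, 15, 14, -6) = 41
n3-1-1 (Kira): max(-91, -53, 54) = 54
n3-1-2 (Kira): max(71, -39) = 71
n3-1-3 (Kira): max(-60, -37) = -37
n3-1 (Sara): min(54, 71, -37) = -37
n3-2-1 (Kira): max(-9, 38, -92) = 38
n3-2-2 (Kira): max(81, -57) = 81
n3-2 (Sara): min(38, 81) = 38
n3 (Kira): max(-37, 38) = 38
n0 (Sara): min(51, 41, 38) = 38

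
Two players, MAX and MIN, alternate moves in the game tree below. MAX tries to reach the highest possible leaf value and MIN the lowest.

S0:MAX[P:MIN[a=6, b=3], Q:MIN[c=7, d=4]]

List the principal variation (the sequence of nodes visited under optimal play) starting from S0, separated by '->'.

S0 -> Q -> d

P (MIN): min(6, 3) = 3
Q (MIN): min(7, 4) = 4
S0 (MAX): max(3, 4) = 4
At S0, MAX picks Q (highest: 4).
At Q, MIN picks d (lowest: 4).
Terminal value 4.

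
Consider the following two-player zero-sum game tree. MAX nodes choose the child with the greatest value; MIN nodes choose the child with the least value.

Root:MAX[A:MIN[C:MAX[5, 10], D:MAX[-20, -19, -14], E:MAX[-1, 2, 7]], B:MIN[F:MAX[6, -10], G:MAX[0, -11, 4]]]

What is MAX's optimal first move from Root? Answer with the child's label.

C (MAX): max(5, 10) = 10
D (MAX): max(-20, -19, -14) = -14
E (MAX): max(-1, 2, 7) = 7
A (MIN): min(10, -14, 7) = -14
F (MAX): max(6, -10) = 6
G (MAX): max(0, -11, 4) = 4
B (MIN): min(6, 4) = 4
Root (MAX): max(-14, 4) = 4
MAX at Root wants the highest of {A=-14, B=4}, so chooses B.

B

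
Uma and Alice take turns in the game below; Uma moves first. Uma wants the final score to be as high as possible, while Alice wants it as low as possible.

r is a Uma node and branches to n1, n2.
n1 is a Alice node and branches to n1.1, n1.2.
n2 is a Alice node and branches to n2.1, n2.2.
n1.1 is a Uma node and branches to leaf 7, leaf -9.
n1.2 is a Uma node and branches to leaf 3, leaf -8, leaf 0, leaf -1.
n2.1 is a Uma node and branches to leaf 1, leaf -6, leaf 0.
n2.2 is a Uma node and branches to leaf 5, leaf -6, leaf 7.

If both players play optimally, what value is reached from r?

n1.1 (Uma): max(7, -9) = 7
n1.2 (Uma): max(3, -8, 0, -1) = 3
n1 (Alice): min(7, 3) = 3
n2.1 (Uma): max(1, -6, 0) = 1
n2.2 (Uma): max(5, -6, 7) = 7
n2 (Alice): min(1, 7) = 1
r (Uma): max(3, 1) = 3

3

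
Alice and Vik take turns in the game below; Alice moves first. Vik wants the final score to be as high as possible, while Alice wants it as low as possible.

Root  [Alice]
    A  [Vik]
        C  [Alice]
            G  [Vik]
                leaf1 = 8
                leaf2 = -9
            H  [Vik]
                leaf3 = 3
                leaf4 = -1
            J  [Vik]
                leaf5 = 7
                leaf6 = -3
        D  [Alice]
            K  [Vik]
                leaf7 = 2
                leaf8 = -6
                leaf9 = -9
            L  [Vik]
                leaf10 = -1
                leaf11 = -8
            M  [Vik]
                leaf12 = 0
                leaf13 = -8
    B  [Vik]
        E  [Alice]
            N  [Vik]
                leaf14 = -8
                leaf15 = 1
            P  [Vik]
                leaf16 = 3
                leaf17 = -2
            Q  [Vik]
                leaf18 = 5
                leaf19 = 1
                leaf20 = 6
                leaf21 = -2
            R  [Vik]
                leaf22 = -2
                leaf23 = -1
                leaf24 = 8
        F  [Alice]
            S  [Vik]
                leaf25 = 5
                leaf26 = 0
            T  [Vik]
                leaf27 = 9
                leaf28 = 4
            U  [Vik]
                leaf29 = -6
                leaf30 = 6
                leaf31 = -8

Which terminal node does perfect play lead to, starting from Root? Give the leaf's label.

leaf3

G (Vik): max(8, -9) = 8
H (Vik): max(3, -1) = 3
J (Vik): max(7, -3) = 7
C (Alice): min(8, 3, 7) = 3
K (Vik): max(2, -6, -9) = 2
L (Vik): max(-1, -8) = -1
M (Vik): max(0, -8) = 0
D (Alice): min(2, -1, 0) = -1
A (Vik): max(3, -1) = 3
N (Vik): max(-8, 1) = 1
P (Vik): max(3, -2) = 3
Q (Vik): max(5, 1, 6, -2) = 6
R (Vik): max(-2, -1, 8) = 8
E (Alice): min(1, 3, 6, 8) = 1
S (Vik): max(5, 0) = 5
T (Vik): max(9, 4) = 9
U (Vik): max(-6, 6, -8) = 6
F (Alice): min(5, 9, 6) = 5
B (Vik): max(1, 5) = 5
Root (Alice): min(3, 5) = 3
At Root, Alice picks A (lowest: 3).
At A, Vik picks C (highest: 3).
At C, Alice picks H (lowest: 3).
At H, Vik picks leaf3 (highest: 3).
Terminal value 3.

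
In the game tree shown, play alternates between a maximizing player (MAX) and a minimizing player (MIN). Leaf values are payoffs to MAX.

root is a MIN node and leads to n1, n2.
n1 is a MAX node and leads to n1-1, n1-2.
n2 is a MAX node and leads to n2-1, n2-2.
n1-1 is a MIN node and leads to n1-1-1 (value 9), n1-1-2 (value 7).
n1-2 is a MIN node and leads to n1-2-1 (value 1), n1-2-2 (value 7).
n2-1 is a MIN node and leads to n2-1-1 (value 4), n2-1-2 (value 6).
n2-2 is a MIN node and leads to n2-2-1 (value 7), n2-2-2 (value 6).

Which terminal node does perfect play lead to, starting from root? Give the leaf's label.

n2-2-2

n1-1 (MIN): min(9, 7) = 7
n1-2 (MIN): min(1, 7) = 1
n1 (MAX): max(7, 1) = 7
n2-1 (MIN): min(4, 6) = 4
n2-2 (MIN): min(7, 6) = 6
n2 (MAX): max(4, 6) = 6
root (MIN): min(7, 6) = 6
At root, MIN picks n2 (lowest: 6).
At n2, MAX picks n2-2 (highest: 6).
At n2-2, MIN picks n2-2-2 (lowest: 6).
Terminal value 6.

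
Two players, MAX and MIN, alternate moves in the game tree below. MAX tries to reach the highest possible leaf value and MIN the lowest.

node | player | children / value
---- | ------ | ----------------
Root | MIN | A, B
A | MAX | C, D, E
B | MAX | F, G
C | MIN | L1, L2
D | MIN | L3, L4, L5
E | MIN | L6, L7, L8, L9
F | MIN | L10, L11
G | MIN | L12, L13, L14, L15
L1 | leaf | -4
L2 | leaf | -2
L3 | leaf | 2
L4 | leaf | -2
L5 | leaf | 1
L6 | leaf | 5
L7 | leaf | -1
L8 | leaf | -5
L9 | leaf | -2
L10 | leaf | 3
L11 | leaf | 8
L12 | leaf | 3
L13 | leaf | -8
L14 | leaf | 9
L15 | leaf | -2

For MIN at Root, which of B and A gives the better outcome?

A

F (MIN): min(3, 8) = 3
G (MIN): min(3, -8, 9, -2) = -8
B (MAX): max(3, -8) = 3
C (MIN): min(-4, -2) = -4
D (MIN): min(2, -2, 1) = -2
E (MIN): min(5, -1, -5, -2) = -5
A (MAX): max(-4, -2, -5) = -2
MIN prefers the lower value; B=3, A=-2. A is better since -2 < 3.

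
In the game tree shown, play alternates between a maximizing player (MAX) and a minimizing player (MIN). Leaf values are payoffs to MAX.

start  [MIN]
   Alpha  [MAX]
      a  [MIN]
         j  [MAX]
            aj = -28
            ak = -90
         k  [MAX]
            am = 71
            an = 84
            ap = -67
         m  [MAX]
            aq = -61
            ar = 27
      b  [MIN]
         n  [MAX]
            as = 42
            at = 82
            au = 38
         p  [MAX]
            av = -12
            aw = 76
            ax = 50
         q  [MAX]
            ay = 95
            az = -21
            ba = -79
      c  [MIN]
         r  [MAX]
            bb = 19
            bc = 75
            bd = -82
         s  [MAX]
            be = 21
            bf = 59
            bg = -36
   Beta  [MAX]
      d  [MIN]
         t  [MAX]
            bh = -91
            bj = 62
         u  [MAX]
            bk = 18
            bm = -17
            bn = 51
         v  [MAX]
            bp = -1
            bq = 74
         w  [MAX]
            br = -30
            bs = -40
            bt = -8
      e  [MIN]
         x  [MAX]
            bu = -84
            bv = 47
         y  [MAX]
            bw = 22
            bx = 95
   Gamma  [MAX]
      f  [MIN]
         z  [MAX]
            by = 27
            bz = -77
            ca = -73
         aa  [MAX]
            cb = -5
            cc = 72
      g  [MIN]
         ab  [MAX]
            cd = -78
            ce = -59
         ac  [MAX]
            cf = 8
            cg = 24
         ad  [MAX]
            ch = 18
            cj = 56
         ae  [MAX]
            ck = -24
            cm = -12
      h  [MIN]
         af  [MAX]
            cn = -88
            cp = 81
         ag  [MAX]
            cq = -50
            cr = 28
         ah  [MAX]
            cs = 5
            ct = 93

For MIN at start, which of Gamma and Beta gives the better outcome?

z (MAX): max(27, -77, -73) = 27
aa (MAX): max(-5, 72) = 72
f (MIN): min(27, 72) = 27
ab (MAX): max(-78, -59) = -59
ac (MAX): max(8, 24) = 24
ad (MAX): max(18, 56) = 56
ae (MAX): max(-24, -12) = -12
g (MIN): min(-59, 24, 56, -12) = -59
af (MAX): max(-88, 81) = 81
ag (MAX): max(-50, 28) = 28
ah (MAX): max(5, 93) = 93
h (MIN): min(81, 28, 93) = 28
Gamma (MAX): max(27, -59, 28) = 28
t (MAX): max(-91, 62) = 62
u (MAX): max(18, -17, 51) = 51
v (MAX): max(-1, 74) = 74
w (MAX): max(-30, -40, -8) = -8
d (MIN): min(62, 51, 74, -8) = -8
x (MAX): max(-84, 47) = 47
y (MAX): max(22, 95) = 95
e (MIN): min(47, 95) = 47
Beta (MAX): max(-8, 47) = 47
MIN prefers the lower value; Gamma=28, Beta=47. Gamma is better since 28 < 47.

Gamma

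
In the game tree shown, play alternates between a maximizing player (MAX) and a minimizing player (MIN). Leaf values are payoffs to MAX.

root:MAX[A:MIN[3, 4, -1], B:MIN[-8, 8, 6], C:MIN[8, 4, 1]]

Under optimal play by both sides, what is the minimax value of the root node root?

A (MIN): min(3, 4, -1) = -1
B (MIN): min(-8, 8, 6) = -8
C (MIN): min(8, 4, 1) = 1
root (MAX): max(-1, -8, 1) = 1

1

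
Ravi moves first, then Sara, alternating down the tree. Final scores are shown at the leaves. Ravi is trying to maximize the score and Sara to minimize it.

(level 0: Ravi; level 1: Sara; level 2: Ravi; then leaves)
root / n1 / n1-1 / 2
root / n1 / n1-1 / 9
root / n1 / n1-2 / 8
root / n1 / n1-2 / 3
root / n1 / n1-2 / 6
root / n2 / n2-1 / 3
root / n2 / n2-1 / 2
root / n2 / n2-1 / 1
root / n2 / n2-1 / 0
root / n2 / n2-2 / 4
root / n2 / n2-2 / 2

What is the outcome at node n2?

3

n2-1 (Ravi): max(3, 2, 1, 0) = 3
n2-2 (Ravi): max(4, 2) = 4
n2 (Sara): min(3, 4) = 3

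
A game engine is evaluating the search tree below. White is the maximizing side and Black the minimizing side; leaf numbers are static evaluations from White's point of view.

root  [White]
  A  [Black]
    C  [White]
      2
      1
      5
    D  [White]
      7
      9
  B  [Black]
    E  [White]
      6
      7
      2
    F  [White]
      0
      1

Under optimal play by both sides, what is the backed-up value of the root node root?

C (White): max(2, 1, 5) = 5
D (White): max(7, 9) = 9
A (Black): min(5, 9) = 5
E (White): max(6, 7, 2) = 7
F (White): max(0, 1) = 1
B (Black): min(7, 1) = 1
root (White): max(5, 1) = 5

5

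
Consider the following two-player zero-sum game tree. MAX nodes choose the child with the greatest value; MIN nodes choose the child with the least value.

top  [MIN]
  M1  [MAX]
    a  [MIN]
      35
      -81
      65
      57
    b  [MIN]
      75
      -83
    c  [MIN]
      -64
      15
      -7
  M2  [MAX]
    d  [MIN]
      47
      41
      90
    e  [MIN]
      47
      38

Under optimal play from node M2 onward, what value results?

d (MIN): min(47, 41, 90) = 41
e (MIN): min(47, 38) = 38
M2 (MAX): max(41, 38) = 41

41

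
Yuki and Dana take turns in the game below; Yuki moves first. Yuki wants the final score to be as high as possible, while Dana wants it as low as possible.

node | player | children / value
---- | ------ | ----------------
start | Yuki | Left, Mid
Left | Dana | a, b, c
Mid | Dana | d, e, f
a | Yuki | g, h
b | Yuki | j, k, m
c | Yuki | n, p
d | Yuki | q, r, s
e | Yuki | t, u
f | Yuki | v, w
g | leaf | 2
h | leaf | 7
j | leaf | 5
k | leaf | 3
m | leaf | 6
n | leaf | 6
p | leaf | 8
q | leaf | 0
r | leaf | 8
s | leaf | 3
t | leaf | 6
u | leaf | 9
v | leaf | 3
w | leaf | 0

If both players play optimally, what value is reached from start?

a (Yuki): max(2, 7) = 7
b (Yuki): max(5, 3, 6) = 6
c (Yuki): max(6, 8) = 8
Left (Dana): min(7, 6, 8) = 6
d (Yuki): max(0, 8, 3) = 8
e (Yuki): max(6, 9) = 9
f (Yuki): max(3, 0) = 3
Mid (Dana): min(8, 9, 3) = 3
start (Yuki): max(6, 3) = 6

6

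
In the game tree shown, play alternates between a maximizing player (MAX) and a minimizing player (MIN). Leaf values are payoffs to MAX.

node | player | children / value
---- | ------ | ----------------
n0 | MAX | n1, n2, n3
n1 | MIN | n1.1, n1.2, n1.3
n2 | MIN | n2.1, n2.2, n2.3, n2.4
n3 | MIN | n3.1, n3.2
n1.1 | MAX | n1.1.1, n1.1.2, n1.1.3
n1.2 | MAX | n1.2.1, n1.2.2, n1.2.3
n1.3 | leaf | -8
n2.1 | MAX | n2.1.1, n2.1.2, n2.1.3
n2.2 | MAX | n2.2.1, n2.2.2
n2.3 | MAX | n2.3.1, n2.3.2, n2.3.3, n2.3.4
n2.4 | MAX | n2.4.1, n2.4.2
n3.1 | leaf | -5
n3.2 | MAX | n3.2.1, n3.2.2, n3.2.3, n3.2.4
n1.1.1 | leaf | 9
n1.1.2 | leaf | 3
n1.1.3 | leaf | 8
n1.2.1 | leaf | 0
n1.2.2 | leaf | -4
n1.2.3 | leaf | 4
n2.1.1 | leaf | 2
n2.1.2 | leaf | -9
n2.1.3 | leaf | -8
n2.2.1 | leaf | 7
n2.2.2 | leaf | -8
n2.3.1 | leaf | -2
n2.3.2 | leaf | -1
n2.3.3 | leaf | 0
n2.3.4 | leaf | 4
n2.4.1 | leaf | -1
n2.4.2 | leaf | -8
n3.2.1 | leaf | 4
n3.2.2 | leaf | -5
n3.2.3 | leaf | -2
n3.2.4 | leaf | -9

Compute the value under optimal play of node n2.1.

n2.1 (MAX): max(2, -9, -8) = 2

2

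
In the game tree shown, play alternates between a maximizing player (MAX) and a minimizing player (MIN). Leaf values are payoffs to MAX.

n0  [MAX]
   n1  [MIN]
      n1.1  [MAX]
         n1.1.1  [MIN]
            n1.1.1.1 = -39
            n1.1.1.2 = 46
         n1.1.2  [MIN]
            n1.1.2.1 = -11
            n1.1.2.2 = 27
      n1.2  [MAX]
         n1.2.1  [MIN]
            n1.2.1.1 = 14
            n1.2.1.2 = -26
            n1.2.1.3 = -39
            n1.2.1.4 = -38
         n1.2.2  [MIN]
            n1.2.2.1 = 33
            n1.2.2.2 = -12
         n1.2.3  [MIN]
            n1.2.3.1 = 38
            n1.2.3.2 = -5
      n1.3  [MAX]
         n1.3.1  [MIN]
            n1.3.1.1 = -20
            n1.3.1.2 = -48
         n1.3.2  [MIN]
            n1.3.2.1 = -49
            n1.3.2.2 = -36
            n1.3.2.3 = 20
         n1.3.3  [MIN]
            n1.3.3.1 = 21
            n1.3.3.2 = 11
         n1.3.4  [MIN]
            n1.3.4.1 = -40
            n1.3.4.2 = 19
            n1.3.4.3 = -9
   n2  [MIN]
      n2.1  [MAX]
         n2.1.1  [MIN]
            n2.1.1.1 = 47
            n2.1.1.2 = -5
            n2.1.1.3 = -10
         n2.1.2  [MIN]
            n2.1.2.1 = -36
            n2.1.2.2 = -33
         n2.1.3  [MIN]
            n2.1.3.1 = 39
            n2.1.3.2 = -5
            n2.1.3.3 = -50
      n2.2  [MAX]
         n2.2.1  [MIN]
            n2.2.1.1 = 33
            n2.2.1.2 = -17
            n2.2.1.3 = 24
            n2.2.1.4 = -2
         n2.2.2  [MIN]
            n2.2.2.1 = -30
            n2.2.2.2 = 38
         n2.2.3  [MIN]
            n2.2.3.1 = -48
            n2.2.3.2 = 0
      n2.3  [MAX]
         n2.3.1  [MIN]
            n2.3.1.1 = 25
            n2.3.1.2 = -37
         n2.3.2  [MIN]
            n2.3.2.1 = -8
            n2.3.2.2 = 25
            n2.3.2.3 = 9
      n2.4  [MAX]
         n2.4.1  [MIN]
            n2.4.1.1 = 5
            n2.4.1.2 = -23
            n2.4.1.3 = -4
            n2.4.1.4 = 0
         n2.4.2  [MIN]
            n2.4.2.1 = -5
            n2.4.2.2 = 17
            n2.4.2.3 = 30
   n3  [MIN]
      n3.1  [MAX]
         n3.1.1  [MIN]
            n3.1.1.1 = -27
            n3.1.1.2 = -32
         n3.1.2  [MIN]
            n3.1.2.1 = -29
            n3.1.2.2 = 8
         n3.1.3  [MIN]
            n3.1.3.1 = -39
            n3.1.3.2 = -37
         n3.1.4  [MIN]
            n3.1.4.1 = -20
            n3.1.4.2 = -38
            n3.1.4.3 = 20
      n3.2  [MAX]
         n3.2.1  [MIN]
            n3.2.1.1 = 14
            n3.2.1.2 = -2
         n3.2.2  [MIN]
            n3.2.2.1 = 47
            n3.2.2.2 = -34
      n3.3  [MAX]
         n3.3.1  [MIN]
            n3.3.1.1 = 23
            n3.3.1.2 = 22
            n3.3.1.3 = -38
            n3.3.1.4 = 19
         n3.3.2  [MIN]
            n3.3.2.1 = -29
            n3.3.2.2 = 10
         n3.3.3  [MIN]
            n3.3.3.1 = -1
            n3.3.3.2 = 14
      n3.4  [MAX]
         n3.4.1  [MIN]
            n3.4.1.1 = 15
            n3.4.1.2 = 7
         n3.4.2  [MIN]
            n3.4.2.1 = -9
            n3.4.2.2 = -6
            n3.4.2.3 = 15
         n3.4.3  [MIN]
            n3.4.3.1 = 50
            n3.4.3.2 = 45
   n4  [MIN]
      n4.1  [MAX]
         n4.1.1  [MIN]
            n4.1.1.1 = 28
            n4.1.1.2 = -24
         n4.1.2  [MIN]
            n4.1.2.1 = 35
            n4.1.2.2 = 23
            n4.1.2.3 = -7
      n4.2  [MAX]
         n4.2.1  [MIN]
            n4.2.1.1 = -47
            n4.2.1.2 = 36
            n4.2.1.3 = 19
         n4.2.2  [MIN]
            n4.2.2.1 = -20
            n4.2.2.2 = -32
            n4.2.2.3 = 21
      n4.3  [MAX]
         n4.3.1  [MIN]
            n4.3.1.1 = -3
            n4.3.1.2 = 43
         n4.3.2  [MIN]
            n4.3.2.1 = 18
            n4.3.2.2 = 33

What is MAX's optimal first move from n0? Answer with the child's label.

n1

n1.1.1 (MIN): min(-39, 46) = -39
n1.1.2 (MIN): min(-11, 27) = -11
n1.1 (MAX): max(-39, -11) = -11
n1.2.1 (MIN): min(14, -26, -39, -38) = -39
n1.2.2 (MIN): min(33, -12) = -12
n1.2.3 (MIN): min(38, -5) = -5
n1.2 (MAX): max(-39, -12, -5) = -5
n1.3.1 (MIN): min(-20, -48) = -48
n1.3.2 (MIN): min(-49, -36, 20) = -49
n1.3.3 (MIN): min(21, 11) = 11
n1.3.4 (MIN): min(-40, 19, -9) = -40
n1.3 (MAX): max(-48, -49, 11, -40) = 11
n1 (MIN): min(-11, -5, 11) = -11
n2.1.1 (MIN): min(47, -5, -10) = -10
n2.1.2 (MIN): min(-36, -33) = -36
n2.1.3 (MIN): min(39, -5, -50) = -50
n2.1 (MAX): max(-10, -36, -50) = -10
n2.2.1 (MIN): min(33, -17, 24, -2) = -17
n2.2.2 (MIN): min(-30, 38) = -30
n2.2.3 (MIN): min(-48, 0) = -48
n2.2 (MAX): max(-17, -30, -48) = -17
n2.3.1 (MIN): min(25, -37) = -37
n2.3.2 (MIN): min(-8, 25, 9) = -8
n2.3 (MAX): max(-37, -8) = -8
n2.4.1 (MIN): min(5, -23, -4, 0) = -23
n2.4.2 (MIN): min(-5, 17, 30) = -5
n2.4 (MAX): max(-23, -5) = -5
n2 (MIN): min(-10, -17, -8, -5) = -17
n3.1.1 (MIN): min(-27, -32) = -32
n3.1.2 (MIN): min(-29, 8) = -29
n3.1.3 (MIN): min(-39, -37) = -39
n3.1.4 (MIN): min(-20, -38, 20) = -38
n3.1 (MAX): max(-32, -29, -39, -38) = -29
n3.2.1 (MIN): min(14, -2) = -2
n3.2.2 (MIN): min(47, -34) = -34
n3.2 (MAX): max(-2, -34) = -2
n3.3.1 (MIN): min(23, 22, -38, 19) = -38
n3.3.2 (MIN): min(-29, 10) = -29
n3.3.3 (MIN): min(-1, 14) = -1
n3.3 (MAX): max(-38, -29, -1) = -1
n3.4.1 (MIN): min(15, 7) = 7
n3.4.2 (MIN): min(-9, -6, 15) = -9
n3.4.3 (MIN): min(50, 45) = 45
n3.4 (MAX): max(7, -9, 45) = 45
n3 (MIN): min(-29, -2, -1, 45) = -29
n4.1.1 (MIN): min(28, -24) = -24
n4.1.2 (MIN): min(35, 23, -7) = -7
n4.1 (MAX): max(-24, -7) = -7
n4.2.1 (MIN): min(-47, 36, 19) = -47
n4.2.2 (MIN): min(-20, -32, 21) = -32
n4.2 (MAX): max(-47, -32) = -32
n4.3.1 (MIN): min(-3, 43) = -3
n4.3.2 (MIN): min(18, 33) = 18
n4.3 (MAX): max(-3, 18) = 18
n4 (MIN): min(-7, -32, 18) = -32
n0 (MAX): max(-11, -17, -29, -32) = -11
MAX at n0 wants the highest of {n1=-11, n2=-17, n3=-29, n4=-32}, so chooses n1.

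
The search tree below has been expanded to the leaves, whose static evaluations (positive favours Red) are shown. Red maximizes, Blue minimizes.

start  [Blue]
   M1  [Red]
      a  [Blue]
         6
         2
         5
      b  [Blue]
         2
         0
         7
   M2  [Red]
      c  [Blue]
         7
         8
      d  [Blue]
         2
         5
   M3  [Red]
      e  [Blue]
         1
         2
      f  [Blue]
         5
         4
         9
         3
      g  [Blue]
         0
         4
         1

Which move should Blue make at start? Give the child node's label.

a (Blue): min(6, 2, 5) = 2
b (Blue): min(2, 0, 7) = 0
M1 (Red): max(2, 0) = 2
c (Blue): min(7, 8) = 7
d (Blue): min(2, 5) = 2
M2 (Red): max(7, 2) = 7
e (Blue): min(1, 2) = 1
f (Blue): min(5, 4, 9, 3) = 3
g (Blue): min(0, 4, 1) = 0
M3 (Red): max(1, 3, 0) = 3
start (Blue): min(2, 7, 3) = 2
Blue at start wants the lowest of {M1=2, M2=7, M3=3}, so chooses M1.

M1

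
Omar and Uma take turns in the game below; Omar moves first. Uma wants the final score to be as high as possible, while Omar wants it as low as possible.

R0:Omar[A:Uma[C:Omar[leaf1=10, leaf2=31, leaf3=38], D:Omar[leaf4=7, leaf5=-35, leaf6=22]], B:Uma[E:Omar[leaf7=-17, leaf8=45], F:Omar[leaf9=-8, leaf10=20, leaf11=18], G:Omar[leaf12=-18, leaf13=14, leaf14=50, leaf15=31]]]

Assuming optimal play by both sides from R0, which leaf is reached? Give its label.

leaf9

C (Omar): min(10, 31, 38) = 10
D (Omar): min(7, -35, 22) = -35
A (Uma): max(10, -35) = 10
E (Omar): min(-17, 45) = -17
F (Omar): min(-8, 20, 18) = -8
G (Omar): min(-18, 14, 50, 31) = -18
B (Uma): max(-17, -8, -18) = -8
R0 (Omar): min(10, -8) = -8
At R0, Omar picks B (lowest: -8).
At B, Uma picks F (highest: -8).
At F, Omar picks leaf9 (lowest: -8).
Terminal value -8.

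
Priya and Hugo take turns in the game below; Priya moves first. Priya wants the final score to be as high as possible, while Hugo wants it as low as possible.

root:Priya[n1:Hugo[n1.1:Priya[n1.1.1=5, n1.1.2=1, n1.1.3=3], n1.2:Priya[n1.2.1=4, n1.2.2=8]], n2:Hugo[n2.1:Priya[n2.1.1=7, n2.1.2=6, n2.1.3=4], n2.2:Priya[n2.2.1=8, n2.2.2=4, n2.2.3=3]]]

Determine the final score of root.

7

n1.1 (Priya): max(5, 1, 3) = 5
n1.2 (Priya): max(4, 8) = 8
n1 (Hugo): min(5, 8) = 5
n2.1 (Priya): max(7, 6, 4) = 7
n2.2 (Priya): max(8, 4, 3) = 8
n2 (Hugo): min(7, 8) = 7
root (Priya): max(5, 7) = 7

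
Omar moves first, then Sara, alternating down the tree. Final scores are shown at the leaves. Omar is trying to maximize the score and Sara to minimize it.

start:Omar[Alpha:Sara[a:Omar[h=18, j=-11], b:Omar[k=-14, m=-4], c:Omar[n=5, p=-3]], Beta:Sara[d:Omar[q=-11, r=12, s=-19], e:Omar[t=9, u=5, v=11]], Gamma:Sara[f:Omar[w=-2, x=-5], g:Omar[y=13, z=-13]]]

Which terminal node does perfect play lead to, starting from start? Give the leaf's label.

a (Omar): max(18, -11) = 18
b (Omar): max(-14, -4) = -4
c (Omar): max(5, -3) = 5
Alpha (Sara): min(18, -4, 5) = -4
d (Omar): max(-11, 12, -19) = 12
e (Omar): max(9, 5, 11) = 11
Beta (Sara): min(12, 11) = 11
f (Omar): max(-2, -5) = -2
g (Omar): max(13, -13) = 13
Gamma (Sara): min(-2, 13) = -2
start (Omar): max(-4, 11, -2) = 11
At start, Omar picks Beta (highest: 11).
At Beta, Sara picks e (lowest: 11).
At e, Omar picks v (highest: 11).
Terminal value 11.

v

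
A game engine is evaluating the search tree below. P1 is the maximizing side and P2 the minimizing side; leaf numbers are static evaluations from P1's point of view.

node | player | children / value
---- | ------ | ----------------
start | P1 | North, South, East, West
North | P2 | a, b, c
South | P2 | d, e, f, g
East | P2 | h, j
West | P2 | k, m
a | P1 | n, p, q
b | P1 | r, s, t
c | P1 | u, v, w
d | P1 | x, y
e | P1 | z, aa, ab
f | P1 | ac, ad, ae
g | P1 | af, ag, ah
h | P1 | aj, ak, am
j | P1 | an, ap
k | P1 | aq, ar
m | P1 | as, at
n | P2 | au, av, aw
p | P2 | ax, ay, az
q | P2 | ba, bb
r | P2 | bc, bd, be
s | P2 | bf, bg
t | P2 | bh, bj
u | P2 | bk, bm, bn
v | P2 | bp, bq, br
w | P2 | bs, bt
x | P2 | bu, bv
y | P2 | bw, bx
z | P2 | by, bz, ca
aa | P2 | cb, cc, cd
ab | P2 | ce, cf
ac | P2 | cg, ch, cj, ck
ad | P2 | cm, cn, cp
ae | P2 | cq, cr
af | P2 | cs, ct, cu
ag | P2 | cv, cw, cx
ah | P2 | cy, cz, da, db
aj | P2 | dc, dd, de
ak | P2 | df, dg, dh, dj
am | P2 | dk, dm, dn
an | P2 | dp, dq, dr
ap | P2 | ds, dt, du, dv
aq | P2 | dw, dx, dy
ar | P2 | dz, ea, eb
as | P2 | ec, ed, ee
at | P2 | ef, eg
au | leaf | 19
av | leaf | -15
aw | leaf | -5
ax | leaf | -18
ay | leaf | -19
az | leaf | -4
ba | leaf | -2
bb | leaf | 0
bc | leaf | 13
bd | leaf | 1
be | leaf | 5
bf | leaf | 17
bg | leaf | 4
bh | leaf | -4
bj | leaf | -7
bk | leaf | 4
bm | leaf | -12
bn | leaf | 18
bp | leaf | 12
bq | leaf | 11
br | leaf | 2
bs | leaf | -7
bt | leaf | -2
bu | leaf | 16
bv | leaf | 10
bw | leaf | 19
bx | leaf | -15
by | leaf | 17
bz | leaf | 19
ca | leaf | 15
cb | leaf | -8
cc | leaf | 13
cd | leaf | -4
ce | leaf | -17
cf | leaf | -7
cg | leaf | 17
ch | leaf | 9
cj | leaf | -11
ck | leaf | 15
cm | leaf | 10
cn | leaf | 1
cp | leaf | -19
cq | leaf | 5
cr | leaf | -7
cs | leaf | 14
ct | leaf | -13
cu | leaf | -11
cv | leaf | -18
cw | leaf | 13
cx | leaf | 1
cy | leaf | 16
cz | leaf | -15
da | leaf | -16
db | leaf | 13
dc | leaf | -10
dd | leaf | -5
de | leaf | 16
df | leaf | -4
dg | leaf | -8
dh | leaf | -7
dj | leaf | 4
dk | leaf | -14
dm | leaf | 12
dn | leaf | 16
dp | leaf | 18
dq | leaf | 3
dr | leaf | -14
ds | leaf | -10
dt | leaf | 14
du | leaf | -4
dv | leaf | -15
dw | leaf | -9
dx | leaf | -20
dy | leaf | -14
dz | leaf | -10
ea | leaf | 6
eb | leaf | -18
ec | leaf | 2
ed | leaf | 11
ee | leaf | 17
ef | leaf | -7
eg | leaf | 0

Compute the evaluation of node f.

ac (P2): min(17, 9, -11, 15) = -11
ad (P2): min(10, 1, -19) = -19
ae (P2): min(5, -7) = -7
f (P1): max(-11, -19, -7) = -7

-7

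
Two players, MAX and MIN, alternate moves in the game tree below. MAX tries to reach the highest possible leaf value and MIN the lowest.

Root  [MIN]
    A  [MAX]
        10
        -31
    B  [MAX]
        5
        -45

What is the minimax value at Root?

5

A (MAX): max(10, -31) = 10
B (MAX): max(5, -45) = 5
Root (MIN): min(10, 5) = 5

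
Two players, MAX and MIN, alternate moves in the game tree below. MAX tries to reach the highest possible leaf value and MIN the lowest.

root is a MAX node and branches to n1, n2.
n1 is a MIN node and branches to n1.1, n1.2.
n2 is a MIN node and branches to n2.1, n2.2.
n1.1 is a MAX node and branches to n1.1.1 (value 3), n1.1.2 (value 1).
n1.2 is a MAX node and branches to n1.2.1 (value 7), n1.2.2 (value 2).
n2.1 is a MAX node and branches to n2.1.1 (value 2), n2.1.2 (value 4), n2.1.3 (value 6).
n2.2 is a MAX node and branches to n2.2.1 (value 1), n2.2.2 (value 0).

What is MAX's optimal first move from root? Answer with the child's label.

n1.1 (MAX): max(3, 1) = 3
n1.2 (MAX): max(7, 2) = 7
n1 (MIN): min(3, 7) = 3
n2.1 (MAX): max(2, 4, 6) = 6
n2.2 (MAX): max(1, 0) = 1
n2 (MIN): min(6, 1) = 1
root (MAX): max(3, 1) = 3
MAX at root wants the highest of {n1=3, n2=1}, so chooses n1.

n1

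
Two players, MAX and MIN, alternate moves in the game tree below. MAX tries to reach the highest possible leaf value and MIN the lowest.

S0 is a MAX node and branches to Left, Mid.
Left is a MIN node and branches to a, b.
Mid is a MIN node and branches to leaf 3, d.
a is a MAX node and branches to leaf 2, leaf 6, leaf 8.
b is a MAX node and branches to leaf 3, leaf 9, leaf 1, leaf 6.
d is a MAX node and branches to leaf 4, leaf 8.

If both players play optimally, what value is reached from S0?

8

a (MAX): max(2, 6, 8) = 8
b (MAX): max(3, 9, 1, 6) = 9
Left (MIN): min(8, 9) = 8
d (MAX): max(4, 8) = 8
Mid (MIN): min(3, 8) = 3
S0 (MAX): max(8, 3) = 8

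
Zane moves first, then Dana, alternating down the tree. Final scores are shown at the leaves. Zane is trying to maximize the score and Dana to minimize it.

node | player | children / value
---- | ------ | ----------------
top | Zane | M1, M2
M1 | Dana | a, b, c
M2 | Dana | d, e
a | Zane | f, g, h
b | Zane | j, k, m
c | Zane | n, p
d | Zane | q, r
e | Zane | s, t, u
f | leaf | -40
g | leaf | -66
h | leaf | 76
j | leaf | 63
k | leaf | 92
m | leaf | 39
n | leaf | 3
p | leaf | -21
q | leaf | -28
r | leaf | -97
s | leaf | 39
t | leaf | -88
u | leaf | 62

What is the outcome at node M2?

-28

d (Zane): max(-28, -97) = -28
e (Zane): max(39, -88, 62) = 62
M2 (Dana): min(-28, 62) = -28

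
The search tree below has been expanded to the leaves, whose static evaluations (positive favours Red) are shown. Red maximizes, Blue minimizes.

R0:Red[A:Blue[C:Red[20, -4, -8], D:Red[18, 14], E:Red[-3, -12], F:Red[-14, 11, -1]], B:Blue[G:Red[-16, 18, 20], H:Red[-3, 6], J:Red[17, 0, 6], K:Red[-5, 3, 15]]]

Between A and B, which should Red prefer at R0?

C (Red): max(20, -4, -8) = 20
D (Red): max(18, 14) = 18
E (Red): max(-3, -12) = -3
F (Red): max(-14, 11, -1) = 11
A (Blue): min(20, 18, -3, 11) = -3
G (Red): max(-16, 18, 20) = 20
H (Red): max(-3, 6) = 6
J (Red): max(17, 0, 6) = 17
K (Red): max(-5, 3, 15) = 15
B (Blue): min(20, 6, 17, 15) = 6
Red prefers the higher value; A=-3, B=6. B is better since 6 > -3.

B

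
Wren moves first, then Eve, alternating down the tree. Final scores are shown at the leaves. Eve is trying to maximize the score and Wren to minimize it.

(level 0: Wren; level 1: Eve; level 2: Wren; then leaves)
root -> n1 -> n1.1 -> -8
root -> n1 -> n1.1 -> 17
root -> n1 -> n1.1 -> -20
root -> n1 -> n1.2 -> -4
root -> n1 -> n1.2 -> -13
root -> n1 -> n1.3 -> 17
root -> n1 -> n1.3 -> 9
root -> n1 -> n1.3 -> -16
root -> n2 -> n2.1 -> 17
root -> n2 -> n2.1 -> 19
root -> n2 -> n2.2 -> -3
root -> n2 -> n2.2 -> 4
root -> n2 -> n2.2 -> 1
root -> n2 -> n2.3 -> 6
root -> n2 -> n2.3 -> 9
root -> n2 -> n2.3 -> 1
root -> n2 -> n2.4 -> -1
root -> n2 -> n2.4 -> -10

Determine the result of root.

-13

n1.1 (Wren): min(-8, 17, -20) = -20
n1.2 (Wren): min(-4, -13) = -13
n1.3 (Wren): min(17, 9, -16) = -16
n1 (Eve): max(-20, -13, -16) = -13
n2.1 (Wren): min(17, 19) = 17
n2.2 (Wren): min(-3, 4, 1) = -3
n2.3 (Wren): min(6, 9, 1) = 1
n2.4 (Wren): min(-1, -10) = -10
n2 (Eve): max(17, -3, 1, -10) = 17
root (Wren): min(-13, 17) = -13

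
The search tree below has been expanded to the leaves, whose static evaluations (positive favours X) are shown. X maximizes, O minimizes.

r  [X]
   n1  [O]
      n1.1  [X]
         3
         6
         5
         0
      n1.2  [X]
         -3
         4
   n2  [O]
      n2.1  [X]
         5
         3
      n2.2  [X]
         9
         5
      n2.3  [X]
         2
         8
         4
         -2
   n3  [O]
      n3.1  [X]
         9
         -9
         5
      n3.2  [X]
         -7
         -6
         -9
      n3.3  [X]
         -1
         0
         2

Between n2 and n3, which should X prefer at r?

n2.1 (X): max(5, 3) = 5
n2.2 (X): max(9, 5) = 9
n2.3 (X): max(2, 8, 4, -2) = 8
n2 (O): min(5, 9, 8) = 5
n3.1 (X): max(9, -9, 5) = 9
n3.2 (X): max(-7, -6, -9) = -6
n3.3 (X): max(-1, 0, 2) = 2
n3 (O): min(9, -6, 2) = -6
X prefers the higher value; n2=5, n3=-6. n2 is better since 5 > -6.

n2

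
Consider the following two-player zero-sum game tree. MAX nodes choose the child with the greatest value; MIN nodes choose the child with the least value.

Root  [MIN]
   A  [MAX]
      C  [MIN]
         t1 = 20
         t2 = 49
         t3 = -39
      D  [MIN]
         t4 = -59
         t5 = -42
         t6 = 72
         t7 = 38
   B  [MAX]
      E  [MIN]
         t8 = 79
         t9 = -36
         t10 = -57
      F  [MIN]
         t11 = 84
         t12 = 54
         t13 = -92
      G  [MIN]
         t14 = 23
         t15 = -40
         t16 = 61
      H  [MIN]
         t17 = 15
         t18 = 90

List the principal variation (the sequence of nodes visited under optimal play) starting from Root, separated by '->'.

C (MIN): min(20, 49, -39) = -39
D (MIN): min(-59, -42, 72, 38) = -59
A (MAX): max(-39, -59) = -39
E (MIN): min(79, -36, -57) = -57
F (MIN): min(84, 54, -92) = -92
G (MIN): min(23, -40, 61) = -40
H (MIN): min(15, 90) = 15
B (MAX): max(-57, -92, -40, 15) = 15
Root (MIN): min(-39, 15) = -39
At Root, MIN picks A (lowest: -39).
At A, MAX picks C (highest: -39).
At C, MIN picks t3 (lowest: -39).
Terminal value -39.

Root -> A -> C -> t3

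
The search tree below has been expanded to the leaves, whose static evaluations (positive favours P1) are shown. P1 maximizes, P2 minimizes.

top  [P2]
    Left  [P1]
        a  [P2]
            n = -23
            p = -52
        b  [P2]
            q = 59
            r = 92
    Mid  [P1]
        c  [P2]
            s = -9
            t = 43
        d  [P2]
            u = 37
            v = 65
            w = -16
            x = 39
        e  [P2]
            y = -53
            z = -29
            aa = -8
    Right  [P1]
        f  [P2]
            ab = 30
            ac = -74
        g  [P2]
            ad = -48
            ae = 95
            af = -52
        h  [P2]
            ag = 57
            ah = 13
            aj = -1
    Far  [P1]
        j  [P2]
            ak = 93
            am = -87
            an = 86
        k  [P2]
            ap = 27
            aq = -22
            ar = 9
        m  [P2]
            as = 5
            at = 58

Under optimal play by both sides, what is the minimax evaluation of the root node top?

a (P2): min(-23, -52) = -52
b (P2): min(59, 92) = 59
Left (P1): max(-52, 59) = 59
c (P2): min(-9, 43) = -9
d (P2): min(37, 65, -16, 39) = -16
e (P2): min(-53, -29, -8) = -53
Mid (P1): max(-9, -16, -53) = -9
f (P2): min(30, -74) = -74
g (P2): min(-48, 95, -52) = -52
h (P2): min(57, 13, -1) = -1
Right (P1): max(-74, -52, -1) = -1
j (P2): min(93, -87, 86) = -87
k (P2): min(27, -22, 9) = -22
m (P2): min(5, 58) = 5
Far (P1): max(-87, -22, 5) = 5
top (P2): min(59, -9, -1, 5) = -9

-9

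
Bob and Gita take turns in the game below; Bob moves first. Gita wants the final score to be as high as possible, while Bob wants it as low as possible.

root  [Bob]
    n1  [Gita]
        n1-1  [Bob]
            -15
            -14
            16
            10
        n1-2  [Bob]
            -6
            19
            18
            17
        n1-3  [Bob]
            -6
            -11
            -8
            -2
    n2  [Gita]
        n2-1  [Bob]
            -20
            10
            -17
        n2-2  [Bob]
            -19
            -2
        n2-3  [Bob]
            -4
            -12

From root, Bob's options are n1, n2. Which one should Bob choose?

n2

n1-1 (Bob): min(-15, -14, 16, 10) = -15
n1-2 (Bob): min(-6, 19, 18, 17) = -6
n1-3 (Bob): min(-6, -11, -8, -2) = -11
n1 (Gita): max(-15, -6, -11) = -6
n2-1 (Bob): min(-20, 10, -17) = -20
n2-2 (Bob): min(-19, -2) = -19
n2-3 (Bob): min(-4, -12) = -12
n2 (Gita): max(-20, -19, -12) = -12
root (Bob): min(-6, -12) = -12
Bob at root wants the lowest of {n1=-6, n2=-12}, so chooses n2.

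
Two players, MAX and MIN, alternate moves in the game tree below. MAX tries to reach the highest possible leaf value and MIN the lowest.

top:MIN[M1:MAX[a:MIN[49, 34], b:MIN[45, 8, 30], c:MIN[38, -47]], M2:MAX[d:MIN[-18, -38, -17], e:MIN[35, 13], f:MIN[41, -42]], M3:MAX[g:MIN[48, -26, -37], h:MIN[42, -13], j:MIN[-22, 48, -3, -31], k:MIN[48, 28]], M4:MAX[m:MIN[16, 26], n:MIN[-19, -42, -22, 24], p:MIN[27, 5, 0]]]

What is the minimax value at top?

13

a (MIN): min(49, 34) = 34
b (MIN): min(45, 8, 30) = 8
c (MIN): min(38, -47) = -47
M1 (MAX): max(34, 8, -47) = 34
d (MIN): min(-18, -38, -17) = -38
e (MIN): min(35, 13) = 13
f (MIN): min(41, -42) = -42
M2 (MAX): max(-38, 13, -42) = 13
g (MIN): min(48, -26, -37) = -37
h (MIN): min(42, -13) = -13
j (MIN): min(-22, 48, -3, -31) = -31
k (MIN): min(48, 28) = 28
M3 (MAX): max(-37, -13, -31, 28) = 28
m (MIN): min(16, 26) = 16
n (MIN): min(-19, -42, -22, 24) = -42
p (MIN): min(27, 5, 0) = 0
M4 (MAX): max(16, -42, 0) = 16
top (MIN): min(34, 13, 28, 16) = 13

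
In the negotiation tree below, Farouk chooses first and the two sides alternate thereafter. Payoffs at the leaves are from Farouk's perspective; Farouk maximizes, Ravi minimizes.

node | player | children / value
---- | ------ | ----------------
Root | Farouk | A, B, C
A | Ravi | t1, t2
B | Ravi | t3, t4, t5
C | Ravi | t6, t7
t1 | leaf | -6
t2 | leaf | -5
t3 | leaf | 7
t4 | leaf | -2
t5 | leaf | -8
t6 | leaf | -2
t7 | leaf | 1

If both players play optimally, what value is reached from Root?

-2

A (Ravi): min(-6, -5) = -6
B (Ravi): min(7, -2, -8) = -8
C (Ravi): min(-2, 1) = -2
Root (Farouk): max(-6, -8, -2) = -2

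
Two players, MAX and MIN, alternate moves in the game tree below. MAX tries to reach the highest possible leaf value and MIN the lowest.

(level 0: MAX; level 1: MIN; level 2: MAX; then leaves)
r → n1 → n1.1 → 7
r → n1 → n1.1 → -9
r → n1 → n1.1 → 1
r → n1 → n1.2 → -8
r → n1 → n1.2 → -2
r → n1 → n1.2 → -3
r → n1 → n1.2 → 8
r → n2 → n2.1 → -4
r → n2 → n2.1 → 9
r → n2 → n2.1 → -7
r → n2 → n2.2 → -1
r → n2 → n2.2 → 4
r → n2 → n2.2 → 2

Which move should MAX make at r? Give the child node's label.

n1.1 (MAX): max(7, -9, 1) = 7
n1.2 (MAX): max(-8, -2, -3, 8) = 8
n1 (MIN): min(7, 8) = 7
n2.1 (MAX): max(-4, 9, -7) = 9
n2.2 (MAX): max(-1, 4, 2) = 4
n2 (MIN): min(9, 4) = 4
r (MAX): max(7, 4) = 7
MAX at r wants the highest of {n1=7, n2=4}, so chooses n1.

n1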